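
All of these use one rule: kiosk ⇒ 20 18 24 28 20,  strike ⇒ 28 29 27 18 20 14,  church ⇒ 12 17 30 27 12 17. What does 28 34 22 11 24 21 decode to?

symbol

k is letter #11 and maps to 20: an offset of 9. The number is (letter's place in the alphabet, a=1) + 9.
Decoding 28 34 22 11 24 21: 28→(28−9)÷1=19=s, 34→(34−9)÷1=25=y, 22→(22−9)÷1=13=m, 11→(11−9)÷1=2=b, 24→(24−9)÷1=15=o, 21→(21−9)÷1=12=l.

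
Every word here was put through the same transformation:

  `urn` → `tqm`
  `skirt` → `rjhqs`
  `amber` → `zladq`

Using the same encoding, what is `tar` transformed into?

Compare letters: u→t is +25, r→q is +25, n→m is +25 — a constant shift. It's a constant shift of +25 (ROT25).
Applying it to tar: t+25=s, a+25=z, r+25=q.

szq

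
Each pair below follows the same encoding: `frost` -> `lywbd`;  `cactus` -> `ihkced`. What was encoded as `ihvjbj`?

In frost: f→l is +6, r→y is +7, o→w is +8, s→b is +9 — the shift increases by 1 each position. Letter i (0-indexed) is shifted by i+6, so successive shifts are 6, 7, 8, ….
Undoing it on ihvjbj: i−6=c, h−7=a, v−8=n, j−9=a, b−10=r, j−11=y.

canary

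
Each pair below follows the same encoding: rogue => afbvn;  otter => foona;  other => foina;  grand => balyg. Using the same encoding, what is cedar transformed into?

Treating letters as 0–25, the rule is x ↦ 7x + 11 (mod 26).
For cedar: c(2)→7·2+11≡25=z; e(4)→7·4+11≡13=n; d(3)→7·3+11≡6=g; a(0)→7·0+11≡11=l; r(17)→7·17+11≡0=a (all mod 26).

zngla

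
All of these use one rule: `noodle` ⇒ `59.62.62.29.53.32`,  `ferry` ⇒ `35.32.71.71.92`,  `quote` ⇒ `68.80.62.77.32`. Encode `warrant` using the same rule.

86.20.71.71.20.59.77

The formula is n = 3×(alphabet index, a=1) + 17.
For warrant: w=23→86, a=1→20, r=18→71, r=18→71, a=1→20, n=14→59, t=20→77.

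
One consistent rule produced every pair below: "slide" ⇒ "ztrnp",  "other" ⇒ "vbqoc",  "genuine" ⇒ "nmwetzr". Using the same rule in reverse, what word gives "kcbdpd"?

In slide: s→z is +7, l→t is +8, i→r is +9, d→n is +10 — the shift increases by 1 each position. The shift increases by 1 at each position, starting from +7: 7, 8, 9, ….
Decoding kcbdpd: k−7=d, c−8=u, b−9=s, d−10=t, p−11=e, d−12=r.

duster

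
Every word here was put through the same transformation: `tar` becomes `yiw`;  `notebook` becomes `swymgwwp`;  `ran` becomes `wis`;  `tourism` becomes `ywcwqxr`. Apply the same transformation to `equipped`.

mvcquumi

The shift depends on letter class: consonant t→y is +5, but vowel a→i is +8. The rule splits by letter class: vowels +8, consonants +5.
For equipped: e(vowel)+8=m, q(cons)+5=v, u(vowel)+8=c, i(vowel)+8=q, p(cons)+5=u, p(cons)+5=u, e(vowel)+8=m, d(cons)+5=i.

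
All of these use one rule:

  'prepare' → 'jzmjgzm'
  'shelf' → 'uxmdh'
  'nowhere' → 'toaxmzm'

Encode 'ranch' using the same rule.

zgtwx

p(15)→j(9) and r(17)→z(25) fit y≡21x+6 (mod 26); the inverse of 21 mod 26 is 5. Each letter's alphabet position (a=0..z=25) is mapped through 21·x+6 mod 26 — an affine cipher.
On ranch: r(17)→21·17+6≡25=z; a(0)→21·0+6≡6=g; n(13)→21·13+6≡19=t; c(2)→21·2+6≡22=w; h(7)→21·7+6≡23=x (all mod 26).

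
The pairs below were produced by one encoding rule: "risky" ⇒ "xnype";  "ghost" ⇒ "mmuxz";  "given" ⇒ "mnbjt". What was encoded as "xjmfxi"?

regard

Shifts by position in risky: pos 0: r→x (+6), pos 1: i→n (+5), pos 2: s→y (+6), pos 3: k→p (+5) — repeating every 2. It's a Vigenère-style cipher with numeric key [6,5]: position i shifts by key[i mod 2].
Decoding xjmfxi: x−6=r, j−5=e, m−6=g, f−5=a, x−6=r, i−5=d.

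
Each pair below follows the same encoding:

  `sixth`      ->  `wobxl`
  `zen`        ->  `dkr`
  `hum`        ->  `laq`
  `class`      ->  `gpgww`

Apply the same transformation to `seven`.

wkzkr

The shift depends on letter class: consonant s→w is +4, but vowel i→o is +6. Two shifts are in play — +6 for a/e/i/o/u, +4 for every other letter.
On seven: s(cons)+4=w, e(vowel)+6=k, v(cons)+4=z, e(vowel)+6=k, n(cons)+4=r.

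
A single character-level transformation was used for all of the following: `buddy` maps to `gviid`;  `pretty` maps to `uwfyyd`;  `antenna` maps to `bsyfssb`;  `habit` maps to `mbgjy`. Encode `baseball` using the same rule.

gbxfgbqq

Two shifts are in play — +1 for a/e/i/o/u, +5 for every other letter.
Applying it to baseball: b(cons)+5=g, a(vowel)+1=b, s(cons)+5=x, e(vowel)+1=f, b(cons)+5=g, a(vowel)+1=b, l(cons)+5=q, l(cons)+5=q.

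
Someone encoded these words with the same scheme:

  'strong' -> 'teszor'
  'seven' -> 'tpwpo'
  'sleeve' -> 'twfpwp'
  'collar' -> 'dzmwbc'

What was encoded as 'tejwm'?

Shifts by position in strong: pos 0: s→t (+1), pos 1: t→e (+11), pos 2: r→s (+1), pos 3: o→z (+11) — repeating every 2. A repeating key of period 2 is used — shifts +1, +11 over and over.
Reversing it on tejwm: t−1=s, e−11=t, j−1=i, w−11=l, m−1=l.

still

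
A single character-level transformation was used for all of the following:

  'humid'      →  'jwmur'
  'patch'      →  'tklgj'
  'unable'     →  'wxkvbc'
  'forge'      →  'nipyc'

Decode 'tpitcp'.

proper

Each letter's alphabet position (a=0..z=25) is mapped through 11·x+10 mod 26 — an affine cipher.
Reversing it on tpitcp: t(19)→19·(19−10)≡15=p; p(15)→19·(15−10)≡17=r; i(8)→19·(8−10)≡14=o; t(19)→19·(19−10)≡15=p; c(2)→19·(2−10)≡4=e; p(15)→19·(15−10)≡17=r (all mod 26).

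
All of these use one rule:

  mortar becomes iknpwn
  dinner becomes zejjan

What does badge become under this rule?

xwzca

Compare letters: m→i is +22, o→k is +22, r→n is +22 — a constant shift. This is a Caesar cipher with shift 22.
For badge: b+22=x, a+22=w, d+22=z, g+22=c, e+22=a.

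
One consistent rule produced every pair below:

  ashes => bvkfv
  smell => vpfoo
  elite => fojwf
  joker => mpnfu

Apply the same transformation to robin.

upejq

The rule splits by letter class: vowels +1, consonants +3.
Applying it to robin: r(cons)+3=u, o(vowel)+1=p, b(cons)+3=e, i(vowel)+1=j, n(cons)+3=q.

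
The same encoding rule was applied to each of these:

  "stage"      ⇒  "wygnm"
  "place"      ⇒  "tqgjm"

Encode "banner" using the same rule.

Letter i (0-indexed) is shifted by i+4, so successive shifts are 4, 5, 6, ….
For banner: b+4=f, a+5=f, n+6=t, n+7=u, e+8=m, r+9=a.

fftuma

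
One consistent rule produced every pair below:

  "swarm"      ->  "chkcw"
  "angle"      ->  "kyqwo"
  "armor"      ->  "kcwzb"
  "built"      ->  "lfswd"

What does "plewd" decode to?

Shifts by position in swarm: pos 0: s→c (+10), pos 1: w→h (+11), pos 2: a→k (+10), pos 3: r→c (+11) — repeating every 2. A repeating key of period 2 is used — shifts +10, +11 over and over.
Undoing it on plewd: p−10=f, l−11=a, e−10=u, w−11=l, d−10=t.

fault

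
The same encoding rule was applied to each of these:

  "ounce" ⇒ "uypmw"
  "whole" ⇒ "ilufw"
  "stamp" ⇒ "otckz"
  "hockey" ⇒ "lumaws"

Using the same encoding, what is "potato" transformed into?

zutctu

o(14)→u(20) and u(20)→y(24) fit y≡5x+2 (mod 26); the inverse of 5 mod 26 is 21. Each letter's alphabet position (a=0..z=25) is mapped through 5·x+2 mod 26 — an affine cipher.
On potato: p(15)→5·15+2≡25=z; o(14)→5·14+2≡20=u; t(19)→5·19+2≡19=t; a(0)→5·0+2≡2=c; t(19)→5·19+2≡19=t; o(14)→5·14+2≡20=u (all mod 26).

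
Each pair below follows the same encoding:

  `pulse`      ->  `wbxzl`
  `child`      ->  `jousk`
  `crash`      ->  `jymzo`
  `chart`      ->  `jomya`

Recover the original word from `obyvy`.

humor

The shifts repeat in a cycle of length 3: positions 0,1,… shift by +7, +7, +12, then the pattern repeats.
Reversing it on obyvy: o−7=h, b−7=u, y−12=m, v−7=o, y−7=r.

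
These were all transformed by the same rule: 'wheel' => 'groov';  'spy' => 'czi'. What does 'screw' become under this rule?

Compare letters: w→g is +10, h→r is +10, e→o is +10 — a constant shift. It's a constant shift of +10 (ROT10).
On screw: s+10=c, c+10=m, r+10=b, e+10=o, w+10=g.

cmbog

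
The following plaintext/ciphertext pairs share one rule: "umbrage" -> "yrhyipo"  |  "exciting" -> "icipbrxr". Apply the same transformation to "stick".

In umbrage: u→y is +4, m→r is +5, b→h is +6, r→y is +7 — the shift increases by 1 each position. Letter i (0-indexed) is shifted by i+4, so successive shifts are 4, 5, 6, ….
For stick: s+4=w, t+5=y, i+6=o, c+7=j, k+8=s.

wyojs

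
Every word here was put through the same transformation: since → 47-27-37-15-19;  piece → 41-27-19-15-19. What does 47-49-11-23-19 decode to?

s(#19)→47 and i(#9)→27: differences scale by 2, so n = 2·pos + 9. The formula is n = 2×(alphabet index, a=1) + 9.
Reversing it on 47-49-11-23-19: 47→(47−9)÷2=19=s, 49→(49−9)÷2=20=t, 11→(11−9)÷2=1=a, 23→(23−9)÷2=7=g, 19→(19−9)÷2=5=e.

stage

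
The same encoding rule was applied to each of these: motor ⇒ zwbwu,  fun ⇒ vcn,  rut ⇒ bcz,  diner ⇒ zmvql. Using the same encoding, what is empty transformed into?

Two steps: reverse the string, then apply a Caesar shift of +8.
For empty: reverse → ytpme; then shift: y+8=g, t+8=b, p+8=x, m+8=u, e+8=m.

gbxum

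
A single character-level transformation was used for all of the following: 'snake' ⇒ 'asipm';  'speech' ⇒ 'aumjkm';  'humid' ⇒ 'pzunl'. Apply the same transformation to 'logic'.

ttonk

A repeating key of period 2 is used — shifts +8, +5 over and over.
Applying it to logic: l+8=t, o+5=t, g+8=o, i+5=n, c+8=k.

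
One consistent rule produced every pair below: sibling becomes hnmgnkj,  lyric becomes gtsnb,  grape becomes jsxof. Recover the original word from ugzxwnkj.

floating

s(18)→h(7) and i(8)→n(13) fit y≡15x+23 (mod 26); the inverse of 15 mod 26 is 7. This is an affine cipher: with a=0,…,z=25, each position x becomes (15x+23) mod 26.
Reversing it on ugzxwnkj: u(20)→7·(20−23)≡5=f; g(6)→7·(6−23)≡11=l; z(25)→7·(25−23)≡14=o; x(23)→7·(23−23)≡0=a; w(22)→7·(22−23)≡19=t; n(13)→7·(13−23)≡8=i; k(10)→7·(10−23)≡13=n; j(9)→7·(9−23)≡6=g (all mod 26).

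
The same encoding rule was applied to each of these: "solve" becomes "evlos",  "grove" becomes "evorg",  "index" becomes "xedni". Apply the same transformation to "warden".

nedraw

The output letters match the input read backwards: solve reversed is evlos. The word is simply reversed.
Applying it to warden: reverse → nedraw.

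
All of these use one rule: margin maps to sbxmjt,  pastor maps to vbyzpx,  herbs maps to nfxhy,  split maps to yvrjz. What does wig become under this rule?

The shift depends on letter class: consonant m→s is +6, but vowel a→b is +1. Vowels shift forward by 1 and consonants shift forward by 6.
On wig: w(cons)+6=c, i(vowel)+1=j, g(cons)+6=m.

cjm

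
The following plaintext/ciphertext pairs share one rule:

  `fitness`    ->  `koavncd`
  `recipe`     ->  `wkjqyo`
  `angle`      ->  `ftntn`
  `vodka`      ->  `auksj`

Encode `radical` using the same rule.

Letter i (0-indexed) is shifted by i+5, so successive shifts are 5, 6, 7, ….
Applying it to radical: r+5=w, a+6=g, d+7=k, i+8=q, c+9=l, a+10=k, l+11=w.

wgkqlkw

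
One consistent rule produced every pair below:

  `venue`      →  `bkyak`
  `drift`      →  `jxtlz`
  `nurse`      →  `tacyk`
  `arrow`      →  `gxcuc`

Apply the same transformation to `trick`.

It's a Vigenère-style cipher with numeric key [6,6,11]: position i shifts by key[i mod 3].
Applying it to trick: t+6=z, r+6=x, i+11=t, c+6=i, k+6=q.

zxtiq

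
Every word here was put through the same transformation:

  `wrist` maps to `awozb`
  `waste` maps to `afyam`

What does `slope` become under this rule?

In wrist: w→a is +4, r→w is +5, i→o is +6, s→z is +7 — the shift increases by 1 each position. The shift increases by 1 at each position, starting from +4: 4, 5, 6, ….
Applying it to slope: s+4=w, l+5=q, o+6=u, p+7=w, e+8=m.

wquwm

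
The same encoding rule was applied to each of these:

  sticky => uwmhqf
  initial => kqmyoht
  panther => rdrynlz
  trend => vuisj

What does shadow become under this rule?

Each letter shifts forward by (position + 2), i.e. 2, 3, 4, … — the shift grows by one for each successive letter.
For shadow: s+2=u, h+3=k, a+4=e, d+5=i, o+6=u, w+7=d.

ukeiud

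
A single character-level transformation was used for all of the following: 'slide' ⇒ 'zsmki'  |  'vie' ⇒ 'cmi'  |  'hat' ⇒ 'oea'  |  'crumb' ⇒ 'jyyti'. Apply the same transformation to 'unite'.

The shift depends on letter class: consonant s→z is +7, but vowel i→m is +4. The rule splits by letter class: vowels +4, consonants +7.
Applying it to unite: u(vowel)+4=y, n(cons)+7=u, i(vowel)+4=m, t(cons)+7=a, e(vowel)+4=i.

yumai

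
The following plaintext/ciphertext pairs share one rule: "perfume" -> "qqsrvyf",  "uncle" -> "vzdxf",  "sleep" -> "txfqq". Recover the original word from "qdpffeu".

Shifts by position in perfume: pos 0: p→q (+1), pos 1: e→q (+12), pos 2: r→s (+1), pos 3: f→r (+12) — repeating every 2. A repeating key of period 2 is used — shifts +1, +12 over and over.
Reversing it on qdpffeu: q−1=p, d−12=r, p−1=o, f−12=t, f−1=e, e−12=s, u−1=t.

protest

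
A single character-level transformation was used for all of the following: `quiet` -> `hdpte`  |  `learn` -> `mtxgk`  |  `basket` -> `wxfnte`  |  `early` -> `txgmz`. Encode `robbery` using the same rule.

Each letter's alphabet position (a=0..z=25) is mapped through 25·x+23 mod 26 — an affine cipher.
Applying it to robbery: r(17)→25·17+23≡6=g; o(14)→25·14+23≡9=j; b(1)→25·1+23≡22=w; b(1)→25·1+23≡22=w; e(4)→25·4+23≡19=t; r(17)→25·17+23≡6=g; y(24)→25·24+23≡25=z (all mod 26).

gjwwtgz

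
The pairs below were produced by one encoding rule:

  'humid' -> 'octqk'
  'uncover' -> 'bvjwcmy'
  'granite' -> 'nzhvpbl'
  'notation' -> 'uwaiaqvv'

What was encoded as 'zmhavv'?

Shifts by position in humid: pos 0: h→o (+7), pos 1: u→c (+8), pos 2: m→t (+7), pos 3: i→q (+8) — repeating every 2. The shifts repeat in a cycle of length 2: positions 0,1,… shift by +7, +8, then the pattern repeats.
Decoding zmhavv: z−7=s, m−8=e, h−7=a, a−8=s, v−7=o, v−8=n.

season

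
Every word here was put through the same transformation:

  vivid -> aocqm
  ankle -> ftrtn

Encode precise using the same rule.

In vivid: v→a is +5, i→o is +6, v→c is +7, i→q is +8 — the shift increases by 1 each position. Each letter shifts forward by (position + 5), i.e. 5, 6, 7, … — the shift grows by one for each successive letter.
On precise: p+5=u, r+6=x, e+7=l, c+8=k, i+9=r, s+10=c, e+11=p.

uxlkrcp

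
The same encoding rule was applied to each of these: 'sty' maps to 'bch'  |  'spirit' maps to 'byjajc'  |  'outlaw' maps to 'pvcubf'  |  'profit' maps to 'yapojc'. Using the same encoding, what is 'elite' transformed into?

fujcf

The shift depends on letter class: consonant s→b is +9, but vowel i→j is +1. The rule splits by letter class: vowels +1, consonants +9.
Applying it to elite: e(vowel)+1=f, l(cons)+9=u, i(vowel)+1=j, t(cons)+9=c, e(vowel)+1=f.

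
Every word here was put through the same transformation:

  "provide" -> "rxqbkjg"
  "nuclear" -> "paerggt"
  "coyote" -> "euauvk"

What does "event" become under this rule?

gbgtv

The shifts repeat in a cycle of length 2: positions 0,1,… shift by +2, +6, then the pattern repeats.
For event: e+2=g, v+6=b, e+2=g, n+6=t, t+2=v.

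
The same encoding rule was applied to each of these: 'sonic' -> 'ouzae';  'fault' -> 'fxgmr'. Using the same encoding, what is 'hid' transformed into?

put

The word is reversed, then every letter is shifted forward by 12.
For hid: reverse → dih; then shift: d+12=p, i+12=u, h+12=t.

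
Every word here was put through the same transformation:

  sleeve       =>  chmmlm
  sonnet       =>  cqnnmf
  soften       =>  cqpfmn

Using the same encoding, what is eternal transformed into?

Each letter's alphabet position (a=0..z=25) is mapped through 3·x+0 mod 26 — an affine cipher.
Applying it to eternal: e(4)→3·4+0≡12=m; t(19)→3·19+0≡5=f; e(4)→3·4+0≡12=m; r(17)→3·17+0≡25=z; n(13)→3·13+0≡13=n; a(0)→3·0+0≡0=a; l(11)→3·11+0≡7=h (all mod 26).

mfmznah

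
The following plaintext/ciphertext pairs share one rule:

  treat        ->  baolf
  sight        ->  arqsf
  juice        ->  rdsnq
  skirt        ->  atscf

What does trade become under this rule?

bakoq

In treat: t→b is +8, r→a is +9, e→o is +10, a→l is +11 — the shift increases by 1 each position. The shift increases by 1 at each position, starting from +8: 8, 9, 10, ….
Applying it to trade: t+8=b, r+9=a, a+10=k, d+11=o, e+12=q.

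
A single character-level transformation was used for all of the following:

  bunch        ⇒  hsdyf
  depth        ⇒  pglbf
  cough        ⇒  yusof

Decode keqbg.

skate

b(1)→h(7) and u(20)→s(18) fit y≡17x+16 (mod 26); the inverse of 17 mod 26 is 23. Treating letters as 0–25, the rule is x ↦ 17x + 16 (mod 26).
Reversing it on keqbg: k(10)→23·(10−16)≡18=s; e(4)→23·(4−16)≡10=k; q(16)→23·(16−16)≡0=a; b(1)→23·(1−16)≡19=t; g(6)→23·(6−16)≡4=e (all mod 26).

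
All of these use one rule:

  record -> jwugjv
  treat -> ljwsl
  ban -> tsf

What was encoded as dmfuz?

lunch

It's a constant shift of +18 (ROT18).
Undoing it on dmfuz: d−18=l, m−18=u, f−18=n, u−18=c, z−18=h.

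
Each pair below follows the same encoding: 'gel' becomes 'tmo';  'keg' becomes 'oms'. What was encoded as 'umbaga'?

The output letters match the input read backwards, each shifted +8: gel reversed is leg. Read the word backwards and shift each letter +8.
Undoing it on umbaga: shift back: u−8=m, m−8=e, b−8=t, a−8=s, g−8=y, a−8=s → metsys; then reverse → system.

system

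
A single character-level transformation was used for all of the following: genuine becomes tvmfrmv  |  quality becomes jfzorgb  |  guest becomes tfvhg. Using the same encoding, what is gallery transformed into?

Each letter is replaced by its mirror in the alphabet: a↔z, b↔y, c↔x, and so on (the Atbash cipher).
For gallery: g↔t, a↔z, l↔o, l↔o, e↔v, r↔i, y↔b.

tzoovib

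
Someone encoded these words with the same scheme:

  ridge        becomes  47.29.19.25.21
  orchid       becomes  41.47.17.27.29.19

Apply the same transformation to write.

57.47.29.51.21

r(#18)→47 and i(#9)→29: differences scale by 2, so n = 2·pos + 11. With a=1..z=26, the number is 2·pos + 11.
For write: w=23→57, r=18→47, i=9→29, t=20→51, e=5→21.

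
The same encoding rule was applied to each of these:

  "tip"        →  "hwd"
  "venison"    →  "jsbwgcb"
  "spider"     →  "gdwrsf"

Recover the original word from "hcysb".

This is a Caesar cipher with shift 14.
Undoing it on hcysb: h−14=t, c−14=o, y−14=k, s−14=e, b−14=n.

token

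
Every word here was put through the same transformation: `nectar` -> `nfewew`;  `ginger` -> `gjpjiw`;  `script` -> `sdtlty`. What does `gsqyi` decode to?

In nectar: n→n is +0, e→f is +1, c→e is +2, t→w is +3 — the shift increases by 1 each position. Each letter shifts forward by its position index (0, 1, 2, …) — the shift grows by one for each successive letter.
Reversing it on gsqyi: g−0=g, s−1=r, q−2=o, y−3=v, i−4=e.

grove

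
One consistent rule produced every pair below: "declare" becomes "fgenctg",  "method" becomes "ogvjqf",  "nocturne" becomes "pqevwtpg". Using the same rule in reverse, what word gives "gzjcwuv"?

exhaust

Compare letters: d→f is +2, e→g is +2, c→e is +2 — a constant shift. It's a constant shift of +2 (ROT2).
Reversing it on gzjcwuv: g−2=e, z−2=x, j−2=h, c−2=a, w−2=u, u−2=s, v−2=t.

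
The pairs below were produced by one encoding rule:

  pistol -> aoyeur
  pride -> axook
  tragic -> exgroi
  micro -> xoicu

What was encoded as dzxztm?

strong

The shifts repeat in a cycle of length 3: positions 0,1,… shift by +11, +6, +6, then the pattern repeats.
Decoding dzxztm: d−11=s, z−6=t, x−6=r, z−11=o, t−6=n, m−6=g.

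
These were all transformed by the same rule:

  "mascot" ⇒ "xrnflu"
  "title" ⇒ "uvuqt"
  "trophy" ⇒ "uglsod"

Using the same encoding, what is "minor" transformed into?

xvelg

m(12)→x(23) and a(0)→r(17) fit y≡7x+17 (mod 26); the inverse of 7 mod 26 is 15. Each letter's alphabet position (a=0..z=25) is mapped through 7·x+17 mod 26 — an affine cipher.
Applying it to minor: m(12)→7·12+17≡23=x; i(8)→7·8+17≡21=v; n(13)→7·13+17≡4=e; o(14)→7·14+17≡11=l; r(17)→7·17+17≡6=g (all mod 26).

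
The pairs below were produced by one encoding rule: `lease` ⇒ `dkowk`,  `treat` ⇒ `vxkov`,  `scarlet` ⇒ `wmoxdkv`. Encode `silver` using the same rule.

wgdtkx

l(11)→d(3) and e(4)→k(10) fit y≡25x+14 (mod 26); the inverse of 25 mod 26 is 25. This is an affine cipher: with a=0,…,z=25, each position x becomes (25x+14) mod 26.
On silver: s(18)→25·18+14≡22=w; i(8)→25·8+14≡6=g; l(11)→25·11+14≡3=d; v(21)→25·21+14≡19=t; e(4)→25·4+14≡10=k; r(17)→25·17+14≡23=x (all mod 26).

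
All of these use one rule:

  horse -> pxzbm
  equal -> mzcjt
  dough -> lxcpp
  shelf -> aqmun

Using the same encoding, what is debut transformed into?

lnjdb

Shifts by position in horse: pos 0: h→p (+8), pos 1: o→x (+9), pos 2: r→z (+8), pos 3: s→b (+9) — repeating every 2. The shifts repeat in a cycle of length 2: positions 0,1,… shift by +8, +9, then the pattern repeats.
On debut: d+8=l, e+9=n, b+8=j, u+9=d, t+8=b.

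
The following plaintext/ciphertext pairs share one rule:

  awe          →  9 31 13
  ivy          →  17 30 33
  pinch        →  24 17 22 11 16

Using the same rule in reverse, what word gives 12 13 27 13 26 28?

desert

a is letter #1 and maps to 9: an offset of 8. Each letter is replaced by its alphabet position (a=1..z=26) + 8.
Undoing it on 12 13 27 13 26 28: 12→(12−8)÷1=4=d, 13→(13−8)÷1=5=e, 27→(27−8)÷1=19=s, 13→(13−8)÷1=5=e, 26→(26−8)÷1=18=r, 28→(28−8)÷1=20=t.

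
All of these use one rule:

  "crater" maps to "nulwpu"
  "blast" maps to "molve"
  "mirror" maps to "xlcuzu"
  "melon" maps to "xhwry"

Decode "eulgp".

trade

Shifts by position in crater: pos 0: c→n (+11), pos 1: r→u (+3), pos 2: a→l (+11), pos 3: t→w (+3) — repeating every 2. The shifts repeat in a cycle of length 2: positions 0,1,… shift by +11, +3, then the pattern repeats.
Undoing it on eulgp: e−11=t, u−3=r, l−11=a, g−3=d, p−11=e.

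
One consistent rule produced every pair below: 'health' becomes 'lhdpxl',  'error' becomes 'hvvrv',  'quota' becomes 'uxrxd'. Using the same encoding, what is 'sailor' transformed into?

The shift depends on letter class: consonant h→l is +4, but vowel e→h is +3. The rule splits by letter class: vowels +3, consonants +4.
Applying it to sailor: s(cons)+4=w, a(vowel)+3=d, i(vowel)+3=l, l(cons)+4=p, o(vowel)+3=r, r(cons)+4=v.

wdlprv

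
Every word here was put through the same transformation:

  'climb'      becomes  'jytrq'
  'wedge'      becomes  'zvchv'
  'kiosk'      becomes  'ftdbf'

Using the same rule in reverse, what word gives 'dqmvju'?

c(2)→j(9) and l(11)→y(24) fit y≡19x+23 (mod 26); the inverse of 19 mod 26 is 11. Treating letters as 0–25, the rule is x ↦ 19x + 23 (mod 26).
Reversing it on dqmvju: d(3)→11·(3−23)≡14=o; q(16)→11·(16−23)≡1=b; m(12)→11·(12−23)≡9=j; v(21)→11·(21−23)≡4=e; j(9)→11·(9−23)≡2=c; u(20)→11·(20−23)≡19=t (all mod 26).

object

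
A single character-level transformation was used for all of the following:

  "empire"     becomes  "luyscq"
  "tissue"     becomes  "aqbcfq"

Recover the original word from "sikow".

In empire: e→l is +7, m→u is +8, p→y is +9, i→s is +10 — the shift increases by 1 each position. Each letter shifts forward by (position + 7), i.e. 7, 8, 9, … — the shift grows by one for each successive letter.
Decoding sikow: s−7=l, i−8=a, k−9=b, o−10=e, w−11=l.

label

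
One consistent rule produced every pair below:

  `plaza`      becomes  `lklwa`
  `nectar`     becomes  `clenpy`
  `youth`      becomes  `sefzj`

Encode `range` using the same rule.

The output letters match the input read backwards, each shifted +11: plaza reversed is azalp. Read the word backwards and shift each letter +11.
Applying it to range: reverse → egnar; then shift: e+11=p, g+11=r, n+11=y, a+11=l, r+11=c.

prylc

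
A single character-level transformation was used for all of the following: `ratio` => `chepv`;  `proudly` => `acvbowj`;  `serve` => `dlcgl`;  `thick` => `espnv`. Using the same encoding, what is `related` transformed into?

clwhelo

The rule splits by letter class: vowels +7, consonants +11.
For related: r(cons)+11=c, e(vowel)+7=l, l(cons)+11=w, a(vowel)+7=h, t(cons)+11=e, e(vowel)+7=l, d(cons)+11=o.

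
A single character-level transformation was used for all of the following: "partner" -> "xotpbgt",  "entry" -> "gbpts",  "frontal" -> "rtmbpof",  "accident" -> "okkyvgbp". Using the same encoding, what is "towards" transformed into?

This is an affine cipher: with a=0,…,z=25, each position x becomes (11x+14) mod 26.
For towards: t(19)→11·19+14≡15=p; o(14)→11·14+14≡12=m; w(22)→11·22+14≡22=w; a(0)→11·0+14≡14=o; r(17)→11·17+14≡19=t; d(3)→11·3+14≡21=v; s(18)→11·18+14≡4=e (all mod 26).

pmwotve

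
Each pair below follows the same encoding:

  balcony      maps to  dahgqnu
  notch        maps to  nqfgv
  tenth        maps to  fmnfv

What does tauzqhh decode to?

payroll

b(1)→d(3) and a(0)→a(0) fit y≡3x+0 (mod 26); the inverse of 3 mod 26 is 9. Each letter's alphabet position (a=0..z=25) is mapped through 3·x+0 mod 26 — an affine cipher.
Reversing it on tauzqhh: t(19)→9·(19−0)≡15=p; a(0)→9·(0−0)≡0=a; u(20)→9·(20−0)≡24=y; z(25)→9·(25−0)≡17=r; q(16)→9·(16−0)≡14=o; h(7)→9·(7−0)≡11=l; h(7)→9·(7−0)≡11=l (all mod 26).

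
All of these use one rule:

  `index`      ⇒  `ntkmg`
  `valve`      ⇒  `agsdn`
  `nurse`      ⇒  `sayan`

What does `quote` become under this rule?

In index: i→n is +5, n→t is +6, d→k is +7, e→m is +8 — the shift increases by 1 each position. Each letter shifts forward by (position + 5), i.e. 5, 6, 7, … — the shift grows by one for each successive letter.
Applying it to quote: q+5=v, u+6=a, o+7=v, t+8=b, e+9=n.

vavbn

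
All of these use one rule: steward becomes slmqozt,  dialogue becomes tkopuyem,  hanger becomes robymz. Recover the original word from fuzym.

Each letter's alphabet position (a=0..z=25) is mapped through 19·x+14 mod 26 — an affine cipher.
Decoding fuzym: f(5)→11·(5−14)≡5=f; u(20)→11·(20−14)≡14=o; z(25)→11·(25−14)≡17=r; y(24)→11·(24−14)≡6=g; m(12)→11·(12−14)≡4=e (all mod 26).

forge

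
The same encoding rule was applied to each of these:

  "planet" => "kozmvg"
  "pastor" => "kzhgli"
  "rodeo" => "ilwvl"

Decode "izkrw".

rapid

Each pair mirrors across the alphabet (p↔k, l↔o, a↔z): positions sum to 25. Letters are reflected about the middle of the alphabet (position → 25−position): Atbash.
Undoing it on izkrw: i↔r, z↔a, k↔p, r↔i, w↔d.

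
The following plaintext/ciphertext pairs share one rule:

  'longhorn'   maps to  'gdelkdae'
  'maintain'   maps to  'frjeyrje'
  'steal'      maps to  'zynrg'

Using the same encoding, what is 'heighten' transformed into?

l(11)→g(6) and o(14)→d(3) fit y≡25x+17 (mod 26); the inverse of 25 mod 26 is 25. Each letter's alphabet position (a=0..z=25) is mapped through 25·x+17 mod 26 — an affine cipher.
Applying it to heighten: h(7)→25·7+17≡10=k; e(4)→25·4+17≡13=n; i(8)→25·8+17≡9=j; g(6)→25·6+17≡11=l; h(7)→25·7+17≡10=k; t(19)→25·19+17≡24=y; e(4)→25·4+17≡13=n; n(13)→25·13+17≡4=e (all mod 26).

knjlkyne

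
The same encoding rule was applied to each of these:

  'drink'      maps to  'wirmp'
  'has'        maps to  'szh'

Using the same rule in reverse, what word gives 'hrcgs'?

sixth

Each letter is replaced by its mirror in the alphabet: a↔z, b↔y, c↔x, and so on (the Atbash cipher).
Reversing it on hrcgs: h↔s, r↔i, c↔x, g↔t, s↔h.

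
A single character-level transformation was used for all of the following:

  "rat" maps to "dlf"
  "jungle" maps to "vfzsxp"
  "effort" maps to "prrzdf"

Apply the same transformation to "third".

The shift depends on letter class: consonant r→d is +12, but vowel a→l is +11. The rule splits by letter class: vowels +11, consonants +12.
Applying it to third: t(cons)+12=f, h(cons)+12=t, i(vowel)+11=t, r(cons)+12=d, d(cons)+12=p.

fttdp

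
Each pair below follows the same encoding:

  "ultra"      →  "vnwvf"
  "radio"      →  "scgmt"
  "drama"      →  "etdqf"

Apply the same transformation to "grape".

In ultra: u→v is +1, l→n is +2, t→w is +3, r→v is +4 — the shift increases by 1 each position. The shift increases by 1 at each position, starting from +1: 1, 2, 3, ….
Applying it to grape: g+1=h, r+2=t, a+3=d, p+4=t, e+5=j.

htdtj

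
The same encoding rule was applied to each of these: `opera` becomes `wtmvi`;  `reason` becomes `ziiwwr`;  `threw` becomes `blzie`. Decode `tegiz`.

layer

It's a Vigenère-style cipher with numeric key [8,4]: position i shifts by key[i mod 2].
Decoding tegiz: t−8=l, e−4=a, g−8=y, i−4=e, z−8=r.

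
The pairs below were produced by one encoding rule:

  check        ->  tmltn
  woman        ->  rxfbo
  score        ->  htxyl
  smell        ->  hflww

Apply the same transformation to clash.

Each letter's alphabet position (a=0..z=25) is mapped through 9·x+1 mod 26 — an affine cipher.
For clash: c(2)→9·2+1≡19=t; l(11)→9·11+1≡22=w; a(0)→9·0+1≡1=b; s(18)→9·18+1≡7=h; h(7)→9·7+1≡12=m (all mod 26).

twbhm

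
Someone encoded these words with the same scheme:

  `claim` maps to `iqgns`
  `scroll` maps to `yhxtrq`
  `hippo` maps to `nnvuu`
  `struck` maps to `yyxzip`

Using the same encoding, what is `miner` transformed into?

Shifts by position in claim: pos 0: c→i (+6), pos 1: l→q (+5), pos 2: a→g (+6), pos 3: i→n (+5) — repeating every 2. A repeating key of period 2 is used — shifts +6, +5 over and over.
Applying it to miner: m+6=s, i+5=n, n+6=t, e+5=j, r+6=x.

sntjx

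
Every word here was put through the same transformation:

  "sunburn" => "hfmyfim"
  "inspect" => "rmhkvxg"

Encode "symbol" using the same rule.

Letters are reflected about the middle of the alphabet (position → 25−position): Atbash.
On symbol: s↔h, y↔b, m↔n, b↔y, o↔l, l↔o.

hbnylo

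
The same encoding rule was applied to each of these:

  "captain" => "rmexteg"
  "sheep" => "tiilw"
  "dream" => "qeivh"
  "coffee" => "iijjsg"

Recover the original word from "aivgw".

Two steps: reverse the string, then apply a Caesar shift of +4.
Undoing it on aivgw: shift back: a−4=w, i−4=e, v−4=r, g−4=c, w−4=s → wercs; then reverse → screw.

screw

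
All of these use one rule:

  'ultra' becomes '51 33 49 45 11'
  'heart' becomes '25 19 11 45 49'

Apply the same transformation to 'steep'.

u(#21)→51 and l(#12)→33: differences scale by 2, so n = 2·pos + 9. With a=1..z=26, the number is 2·pos + 9.
On steep: s=19→47, t=20→49, e=5→19, e=5→19, p=16→41.

47 49 19 19 41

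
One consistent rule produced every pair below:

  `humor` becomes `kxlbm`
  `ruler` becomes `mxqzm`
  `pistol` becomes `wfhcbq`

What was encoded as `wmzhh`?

press

h(7)→k(10) and u(20)→x(23) fit y≡21x+19 (mod 26); the inverse of 21 mod 26 is 5. This is an affine cipher: with a=0,…,z=25, each position x becomes (21x+19) mod 26.
Undoing it on wmzhh: w(22)→5·(22−19)≡15=p; m(12)→5·(12−19)≡17=r; z(25)→5·(25−19)≡4=e; h(7)→5·(7−19)≡18=s; h(7)→5·(7−19)≡18=s (all mod 26).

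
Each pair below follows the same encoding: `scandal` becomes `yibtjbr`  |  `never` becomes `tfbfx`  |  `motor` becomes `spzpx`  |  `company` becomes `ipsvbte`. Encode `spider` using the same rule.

yvjjfx

Vowels shift forward by 1 and consonants shift forward by 6.
Applying it to spider: s(cons)+6=y, p(cons)+6=v, i(vowel)+1=j, d(cons)+6=j, e(vowel)+1=f, r(cons)+6=x.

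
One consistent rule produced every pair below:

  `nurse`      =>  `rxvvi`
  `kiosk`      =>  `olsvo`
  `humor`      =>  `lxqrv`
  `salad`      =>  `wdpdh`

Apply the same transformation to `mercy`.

qhvfc

The shifts repeat in a cycle of length 2: positions 0,1,… shift by +4, +3, then the pattern repeats.
On mercy: m+4=q, e+3=h, r+4=v, c+3=f, y+4=c.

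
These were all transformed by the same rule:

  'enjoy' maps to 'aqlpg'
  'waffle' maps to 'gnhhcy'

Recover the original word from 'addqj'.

The word is reversed, then every letter is shifted forward by 2.
Undoing it on addqj: shift back: a−2=y, d−2=b, d−2=b, q−2=o, j−2=h → ybboh; then reverse → hobby.

hobby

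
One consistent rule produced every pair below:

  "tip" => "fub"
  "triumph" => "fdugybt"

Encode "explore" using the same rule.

Each letter is shifted forward by 12 in the alphabet (a Caesar shift of +12).
On explore: e+12=q, x+12=j, p+12=b, l+12=x, o+12=a, r+12=d, e+12=q.

qjbxadq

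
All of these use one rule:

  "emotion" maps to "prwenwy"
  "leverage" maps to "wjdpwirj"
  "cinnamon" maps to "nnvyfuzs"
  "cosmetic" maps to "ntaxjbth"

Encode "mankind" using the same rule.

A repeating key of period 3 is used — shifts +11, +5, +8 over and over.
On mankind: m+11=x, a+5=f, n+8=v, k+11=v, i+5=n, n+8=v, d+11=o.

xfvvnvo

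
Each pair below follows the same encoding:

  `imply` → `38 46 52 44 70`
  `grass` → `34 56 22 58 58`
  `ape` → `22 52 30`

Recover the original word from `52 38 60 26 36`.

pitch

With a=1..z=26, the number is 2·pos + 20.
Decoding 52 38 60 26 36: 52→(52−20)÷2=16=p, 38→(38−20)÷2=9=i, 60→(60−20)÷2=20=t, 26→(26−20)÷2=3=c, 36→(36−20)÷2=8=h.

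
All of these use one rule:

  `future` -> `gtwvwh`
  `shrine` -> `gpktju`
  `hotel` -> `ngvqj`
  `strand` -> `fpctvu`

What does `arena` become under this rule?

cpgtc

The output letters match the input read backwards, each shifted +2: future reversed is erutuf. The word is reversed, then every letter is shifted forward by 2.
Applying it to arena: reverse → anera; then shift: a+2=c, n+2=p, e+2=g, r+2=t, a+2=c.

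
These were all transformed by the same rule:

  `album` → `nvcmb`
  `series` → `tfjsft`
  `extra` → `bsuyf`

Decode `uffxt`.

The output letters match the input read backwards, each shifted +1: album reversed is mubla. Two steps: reverse the string, then apply a Caesar shift of +1.
Reversing it on uffxt: shift back: u−1=t, f−1=e, f−1=e, x−1=w, t−1=s → teews; then reverse → sweet.

sweet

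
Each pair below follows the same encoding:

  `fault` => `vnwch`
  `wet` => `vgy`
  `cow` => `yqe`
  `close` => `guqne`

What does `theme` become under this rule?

The output letters match the input read backwards, each shifted +2: fault reversed is tluaf. Two steps: reverse the string, then apply a Caesar shift of +2.
On theme: reverse → emeht; then shift: e+2=g, m+2=o, e+2=g, h+2=j, t+2=v.

gogjv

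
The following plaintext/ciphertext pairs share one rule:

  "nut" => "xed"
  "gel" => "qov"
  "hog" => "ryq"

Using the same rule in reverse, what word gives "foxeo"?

venue

Compare letters: n→x is +10, u→e is +10, t→d is +10 — a constant shift. Every letter moves 10 places later in the alphabet, wrapping around z→a.
Reversing it on foxeo: f−10=v, o−10=e, x−10=n, e−10=u, o−10=e.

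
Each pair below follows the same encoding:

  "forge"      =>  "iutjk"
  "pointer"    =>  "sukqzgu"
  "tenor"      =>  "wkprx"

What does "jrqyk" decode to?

glove

The shifts repeat in a cycle of length 3: positions 0,1,… shift by +3, +6, +2, then the pattern repeats.
Reversing it on jrqyk: j−3=g, r−6=l, q−2=o, y−3=v, k−6=e.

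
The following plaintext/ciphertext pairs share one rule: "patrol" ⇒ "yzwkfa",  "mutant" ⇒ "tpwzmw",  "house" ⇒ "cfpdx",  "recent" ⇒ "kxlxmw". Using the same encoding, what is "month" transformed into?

p(15)→y(24) and a(0)→z(25) fit y≡19x+25 (mod 26); the inverse of 19 mod 26 is 11. Treating letters as 0–25, the rule is x ↦ 19x + 25 (mod 26).
For month: m(12)→19·12+25≡19=t; o(14)→19·14+25≡5=f; n(13)→19·13+25≡12=m; t(19)→19·19+25≡22=w; h(7)→19·7+25≡2=c (all mod 26).

tfmwc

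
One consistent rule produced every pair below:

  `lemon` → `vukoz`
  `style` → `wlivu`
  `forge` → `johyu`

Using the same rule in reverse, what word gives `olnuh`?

other

l(11)→v(21) and e(4)→u(20) fit y≡15x+12 (mod 26); the inverse of 15 mod 26 is 7. Each letter's alphabet position (a=0..z=25) is mapped through 15·x+12 mod 26 — an affine cipher.
Decoding olnuh: o(14)→7·(14−12)≡14=o; l(11)→7·(11−12)≡19=t; n(13)→7·(13−12)≡7=h; u(20)→7·(20−12)≡4=e; h(7)→7·(7−12)≡17=r (all mod 26).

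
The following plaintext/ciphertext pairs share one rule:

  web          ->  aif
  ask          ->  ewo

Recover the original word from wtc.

spy

Compare letters: w→a is +4, e→i is +4, b→f is +4 — a constant shift. Every letter moves 4 places later in the alphabet, wrapping around z→a.
Decoding wtc: w−4=s, t−4=p, c−4=y.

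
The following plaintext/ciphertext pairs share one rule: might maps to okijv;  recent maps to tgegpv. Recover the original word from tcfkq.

This is a Caesar cipher with shift 2.
Decoding tcfkq: t−2=r, c−2=a, f−2=d, k−2=i, q−2=o.

radio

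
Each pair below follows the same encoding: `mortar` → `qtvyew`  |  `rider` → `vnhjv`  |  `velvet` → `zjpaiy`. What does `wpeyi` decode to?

skate

Shifts by position in mortar: pos 0: m→q (+4), pos 1: o→t (+5), pos 2: r→v (+4), pos 3: t→y (+5) — repeating every 2. The shifts repeat in a cycle of length 2: positions 0,1,… shift by +4, +5, then the pattern repeats.
Reversing it on wpeyi: w−4=s, p−5=k, e−4=a, y−5=t, i−4=e.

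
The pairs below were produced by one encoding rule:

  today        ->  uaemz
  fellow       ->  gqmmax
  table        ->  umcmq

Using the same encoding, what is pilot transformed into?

The shift depends on letter class: consonant t→u is +1, but vowel o→a is +12. The rule splits by letter class: vowels +12, consonants +1.
Applying it to pilot: p(cons)+1=q, i(vowel)+12=u, l(cons)+1=m, o(vowel)+12=a, t(cons)+1=u.

qumau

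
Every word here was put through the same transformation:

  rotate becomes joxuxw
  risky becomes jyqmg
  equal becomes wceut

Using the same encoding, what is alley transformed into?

r(17)→j(9) and o(14)→o(14) fit y≡7x+20 (mod 26); the inverse of 7 mod 26 is 15. This is an affine cipher: with a=0,…,z=25, each position x becomes (7x+20) mod 26.
Applying it to alley: a(0)→7·0+20≡20=u; l(11)→7·11+20≡19=t; l(11)→7·11+20≡19=t; e(4)→7·4+20≡22=w; y(24)→7·24+20≡6=g (all mod 26).

uttwg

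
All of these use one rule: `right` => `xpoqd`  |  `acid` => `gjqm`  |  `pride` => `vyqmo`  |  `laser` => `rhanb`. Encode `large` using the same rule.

In right: r→x is +6, i→p is +7, g→o is +8, h→q is +9 — the shift increases by 1 each position. Each letter shifts forward by (position + 6), i.e. 6, 7, 8, … — the shift grows by one for each successive letter.
For large: l+6=r, a+7=h, r+8=z, g+9=p, e+10=o.

rhzpo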